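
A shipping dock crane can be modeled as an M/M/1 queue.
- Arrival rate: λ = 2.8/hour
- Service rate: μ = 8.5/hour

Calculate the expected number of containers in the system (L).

ρ = λ/μ = 2.8/8.5 = 0.3294
For M/M/1: L = λ/(μ-λ)
L = 2.8/(8.5-2.8) = 2.8/5.70
L = 0.4912 containers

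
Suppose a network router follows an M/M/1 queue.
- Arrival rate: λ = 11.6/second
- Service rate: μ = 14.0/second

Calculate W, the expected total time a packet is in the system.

First, compute utilization: ρ = λ/μ = 11.6/14.0 = 0.8286
For M/M/1: W = 1/(μ-λ)
W = 1/(14.0-11.6) = 1/2.40
W = 0.4167 seconds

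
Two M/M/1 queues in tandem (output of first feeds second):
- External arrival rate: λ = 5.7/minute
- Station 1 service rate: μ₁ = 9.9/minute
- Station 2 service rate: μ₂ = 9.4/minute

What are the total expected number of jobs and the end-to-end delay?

By Jackson's theorem, each station behaves as independent M/M/1.
Station 1: ρ₁ = 5.7/9.9 = 0.5758, L₁ = ρ₁/(1-ρ₁) = λ/(μ₁-λ) = 5.7/4.20 = 1.35714
Station 2: ρ₂ = 5.7/9.4 = 0.6064, L₂ = ρ₂/(1-ρ₂) = λ/(μ₂-λ) = 5.7/3.70 = 1.54054
Total: L = L₁ + L₂ = 1.35714 + 1.54054 = 2.8977
W = L/λ = 2.8977/5.7 = 0.5084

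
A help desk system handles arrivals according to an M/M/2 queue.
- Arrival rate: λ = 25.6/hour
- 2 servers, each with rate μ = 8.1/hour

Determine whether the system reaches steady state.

Stability requires ρ = λ/(cμ) < 1
ρ = 25.6/(2 × 8.1) = 25.6/16.20 = 1.5802
Since 1.5802 ≥ 1, the system is UNSTABLE.
Need c > λ/μ = 25.6/8.1 = 3.16.
Minimum servers needed: c = 4.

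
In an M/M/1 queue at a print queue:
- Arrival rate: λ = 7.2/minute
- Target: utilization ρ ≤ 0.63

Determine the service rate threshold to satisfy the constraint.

ρ = λ/μ, so μ = λ/ρ
μ ≥ 7.2/0.63 = 11.4286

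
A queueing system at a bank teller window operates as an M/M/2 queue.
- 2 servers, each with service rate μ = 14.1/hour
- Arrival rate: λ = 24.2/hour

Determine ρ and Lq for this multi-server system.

Traffic intensity: ρ = λ/(cμ) = 24.2/(2×14.1) = 0.8582
Since ρ = 0.8582 < 1, system is stable.
Offered load a = λ/μ = cρ = 24.2/14.1 = 1.7163
P₀ = [ Σₙ₌₀^1 aⁿ/n! + a^2/(2!(1-ρ)) ]⁻¹
Σ = a^0/0! + a^1/1! = 1.0000 + 1.7163 = 2.7163
a^2/(2!(1-ρ)) = 2.94573/(2 × 0.141844) = 10.3837
P₀ = 1/(2.7163 + 10.3837) = 0.07634
Lq = P₀·a^2·ρ / (2!(1-ρ)²) = 0.0763359 × 2.94573 × 0.858156 / (2 × 0.0201197) = 4.7955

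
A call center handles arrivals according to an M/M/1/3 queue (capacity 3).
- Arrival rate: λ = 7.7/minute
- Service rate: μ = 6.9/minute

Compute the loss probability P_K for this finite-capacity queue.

ρ = λ/μ = 7.7/6.9 = 1.11594
P₀ = (1-ρ)/(1-ρ^(K+1)) = (1-1.11594)/(1-1.11594^4) = -0.11594/-0.55083 = 0.2105
P_K = P₀×ρ^K = 0.2105 × 1.11594^3 = 0.2105 × 1.3897 = 0.2925
Blocking probability = 29.25%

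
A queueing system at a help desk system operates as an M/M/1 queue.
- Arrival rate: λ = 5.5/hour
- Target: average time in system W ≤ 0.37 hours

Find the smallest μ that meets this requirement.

For M/M/1: W = 1/(μ-λ)
Need W ≤ 0.37, so 1/(μ-λ) ≤ 0.37
μ - λ ≥ 1/0.37 = 2.7027
μ ≥ 5.5 + 2.7027 = 8.2027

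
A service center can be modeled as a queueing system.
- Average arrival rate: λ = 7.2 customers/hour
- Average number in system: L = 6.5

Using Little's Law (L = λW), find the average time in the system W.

Little's Law: L = λW, so W = L/λ
W = 6.5/7.2 = 0.9028 hours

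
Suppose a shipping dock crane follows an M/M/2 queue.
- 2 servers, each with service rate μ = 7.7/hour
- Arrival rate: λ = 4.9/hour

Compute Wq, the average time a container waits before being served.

Traffic intensity: ρ = λ/(cμ) = 4.9/(2×7.7) = 0.3182
Since ρ = 0.3182 < 1, system is stable.
Offered load a = λ/μ = cρ = 4.9/7.7 = 0.6364
P₀ = [ Σₙ₌₀^1 aⁿ/n! + a^2/(2!(1-ρ)) ]⁻¹
Σ = a^0/0! + a^1/1! = 1.0000 + 0.6364 = 1.6364
a^2/(2!(1-ρ)) = 0.4050/(2 × 0.6818) = 0.2970
P₀ = 1/(1.6364 + 0.2970) = 0.5172
Lq = P₀·a^2·ρ / (2!(1-ρ)²) = 0.5172 × 0.4050 × 0.3182 / (2 × 0.4649) = 0.07168
Wq = Lq/λ = 0.07168/4.9 = 0.01463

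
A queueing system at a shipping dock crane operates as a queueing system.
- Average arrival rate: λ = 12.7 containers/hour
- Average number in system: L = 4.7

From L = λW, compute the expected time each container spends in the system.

Little's Law: L = λW, so W = L/λ
W = 4.7/12.7 = 0.3701 hours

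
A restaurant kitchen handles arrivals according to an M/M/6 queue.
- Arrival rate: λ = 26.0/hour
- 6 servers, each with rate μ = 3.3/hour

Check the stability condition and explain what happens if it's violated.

Stability requires ρ = λ/(cμ) < 1
ρ = 26.0/(6 × 3.3) = 26.0/19.80 = 1.3131
Since 1.3131 ≥ 1, the system is UNSTABLE.
Need c > λ/μ = 26.0/3.3 = 7.88.
Minimum servers needed: c = 8.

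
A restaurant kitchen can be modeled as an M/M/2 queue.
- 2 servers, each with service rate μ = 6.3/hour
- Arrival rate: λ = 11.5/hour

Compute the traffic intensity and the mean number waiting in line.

Traffic intensity: ρ = λ/(cμ) = 11.5/(2×6.3) = 0.9127
Since ρ = 0.9127 < 1, system is stable.
Offered load a = λ/μ = cρ = 11.5/6.3 = 1.8254
P₀ = [ Σₙ₌₀^1 aⁿ/n! + a^2/(2!(1-ρ)) ]⁻¹
Σ = a^0/0! + a^1/1! = 1.0000 + 1.8254 = 2.8254
a^2/(2!(1-ρ)) = 3.33207/(2 × 0.0873016) = 19.0837
P₀ = 1/(2.8254 + 19.0837) = 0.04564
Lq = P₀·a^2·ρ / (2!(1-ρ)²) = 0.045643 × 3.3321 × 0.91270 / (2 × 0.0076216) = 9.1063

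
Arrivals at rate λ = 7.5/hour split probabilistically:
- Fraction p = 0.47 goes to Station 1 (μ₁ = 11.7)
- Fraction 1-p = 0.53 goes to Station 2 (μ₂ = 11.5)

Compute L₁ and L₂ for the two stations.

Effective rates: λ₁ = 7.5×0.47 = 3.525, λ₂ = 7.5×0.53 = 3.975
Station 1: ρ₁ = 3.525/11.7 = 0.3013, L₁ = ρ₁/(1-ρ₁) = 0.3013/(1-0.3013) = 0.4312
Station 2: ρ₂ = 3.975/11.5 = 0.34565, L₂ = ρ₂/(1-ρ₂) = 0.34565/(1-0.34565) = 0.5282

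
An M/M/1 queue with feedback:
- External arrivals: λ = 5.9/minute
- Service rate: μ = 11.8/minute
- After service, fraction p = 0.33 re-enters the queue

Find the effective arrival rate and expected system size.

Effective arrival rate: λ_eff = λ/(1-p) = 5.9/(1-0.33) = 5.9/0.67 = 8.8060
ρ = λ_eff/μ = 8.8060/11.8 = 0.74627
L = ρ/(1-ρ) = 0.74627/(1-0.74627) = 2.9412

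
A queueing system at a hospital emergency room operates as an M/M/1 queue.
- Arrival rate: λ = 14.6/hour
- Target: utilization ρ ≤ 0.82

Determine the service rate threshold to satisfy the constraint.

ρ = λ/μ, so μ = λ/ρ
μ ≥ 14.6/0.82 = 17.8049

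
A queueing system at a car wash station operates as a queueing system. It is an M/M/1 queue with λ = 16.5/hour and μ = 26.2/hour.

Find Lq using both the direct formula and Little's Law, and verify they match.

Method 1 (direct): Lq = λ²/(μ(μ-λ)) = 272.25/(26.2 × 9.70) = 1.0713

Method 2 (Little's Law):
W = 1/(μ-λ) = 1/9.70 = 0.103093
Wq = W - 1/μ = 0.103093 - 0.0381679 = 0.064925
Lq = λWq = 16.5 × 0.064925 = 1.0713 ✔ (matches Method 1)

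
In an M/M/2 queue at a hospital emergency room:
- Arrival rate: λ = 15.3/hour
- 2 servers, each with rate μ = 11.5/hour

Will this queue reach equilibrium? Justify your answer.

Stability requires ρ = λ/(cμ) < 1
ρ = 15.3/(2 × 11.5) = 15.3/23.00 = 0.6652
Since 0.6652 < 1, the system is STABLE.
The servers are busy 66.52% of the time.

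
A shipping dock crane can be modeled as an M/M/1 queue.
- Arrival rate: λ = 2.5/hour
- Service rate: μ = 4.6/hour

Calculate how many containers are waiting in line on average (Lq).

ρ = λ/μ = 2.5/4.6 = 0.5435
For M/M/1: Lq = λ²/(μ(μ-λ))
Lq = 6.25/(4.6 × 2.10)
Lq = 0.6470 containers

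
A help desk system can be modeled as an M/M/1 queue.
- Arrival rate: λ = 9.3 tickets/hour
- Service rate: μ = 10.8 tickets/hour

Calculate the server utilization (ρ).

Server utilization: ρ = λ/μ
ρ = 9.3/10.8 = 0.8611
The server is busy 86.11% of the time.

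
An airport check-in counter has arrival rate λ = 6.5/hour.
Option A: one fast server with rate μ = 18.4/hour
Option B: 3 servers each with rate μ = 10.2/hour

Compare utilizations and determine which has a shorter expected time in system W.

Option A: single server μ = 18.4 (M/M/1)
  ρ_A = 6.5/18.4 = 0.3533
  W_A = 1/(μ-λ) = 1/(18.4-6.5) = 1/11.90 = 0.08403

Option B: 3 servers μ = 10.2 (M/M/3)
  ρ_B = λ/(cμ) = 6.5/(3×10.2) = 0.2124
  Offered load a = λ/μ = cρ = 6.5/10.2 = 0.6373
  P₀ = [ Σₙ₌₀^2 aⁿ/n! + a^3/(3!(1-ρ)) ]⁻¹
  Σ = a^0/0! + a^1/1! + a^2/2! = 1.0000 + 0.6373 + 0.2030 = 1.8403
  a^3/(3!(1-ρ)) = 0.25879/(6 × 0.78758) = 0.05476
  P₀ = 1/(1.8403 + 0.05476) = 0.5277
  Lq = P₀·a^3·ρ / (3!(1-ρ)²) = 0.5277 × 0.2588 × 0.2124 / (6 × 0.6203) = 0.007794
  Wq_B = Lq/λ = 0.007794/6.5 = 0.001199
  W_B = Wq_B + 1/μ = 0.001199 + 0.09804 = 0.09924

Since W_A = 0.08403 < W_B = 0.09924, Option A (single fast server) has the shorter time in system.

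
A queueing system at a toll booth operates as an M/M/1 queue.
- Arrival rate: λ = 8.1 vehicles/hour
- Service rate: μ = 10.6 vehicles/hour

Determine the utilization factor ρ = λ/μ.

Server utilization: ρ = λ/μ
ρ = 8.1/10.6 = 0.7642
The server is busy 76.42% of the time.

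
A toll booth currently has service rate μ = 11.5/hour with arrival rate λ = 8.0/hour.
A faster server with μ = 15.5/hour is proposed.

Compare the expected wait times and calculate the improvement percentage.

System 1: ρ₁ = 8.0/11.5 = 0.6957, W₁ = 1/(11.5-8.0) = 0.28571
System 2: ρ₂ = 8.0/15.5 = 0.5161, W₂ = 1/(15.5-8.0) = 0.13333
Improvement: (W₁-W₂)/W₁ = (0.28571-0.13333)/0.28571 = 53.33%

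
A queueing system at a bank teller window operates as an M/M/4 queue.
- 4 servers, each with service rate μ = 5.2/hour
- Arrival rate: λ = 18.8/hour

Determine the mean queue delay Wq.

Traffic intensity: ρ = λ/(cμ) = 18.8/(4×5.2) = 0.9038
Since ρ = 0.9038 < 1, system is stable.
Offered load a = λ/μ = cρ = 18.8/5.2 = 3.6154
P₀ = [ Σₙ₌₀^3 aⁿ/n! + a^4/(4!(1-ρ)) ]⁻¹
Σ = a^0/0! + a^1/1! + a^2/2! + a^3/3! = 1.0000 + 3.6154 + 6.5355 + 7.8761 = 19.0270
a^4/(4!(1-ρ)) = 170.8512/(24 × 0.09615385) = 74.0355
P₀ = 1/(19.0270 + 74.0355) = 0.01075
Lq = P₀·a^4·ρ / (4!(1-ρ)²) = 0.01074546 × 170.8512 × 0.9038462 / (24 × 0.009245562) = 7.4781
Wq = Lq/λ = 7.4781/18.8 = 0.3978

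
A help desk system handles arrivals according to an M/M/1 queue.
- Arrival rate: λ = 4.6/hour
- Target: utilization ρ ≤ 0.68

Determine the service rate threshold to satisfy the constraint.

ρ = λ/μ, so μ = λ/ρ
μ ≥ 4.6/0.68 = 6.7647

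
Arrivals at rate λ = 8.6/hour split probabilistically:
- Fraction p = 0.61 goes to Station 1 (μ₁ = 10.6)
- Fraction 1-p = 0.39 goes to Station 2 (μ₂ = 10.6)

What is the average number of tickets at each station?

Effective rates: λ₁ = 8.6×0.61 = 5.246, λ₂ = 8.6×0.39 = 3.354
Station 1: ρ₁ = 5.246/10.6 = 0.4949, L₁ = ρ₁/(1-ρ₁) = 0.4949/(1-0.4949) = 0.9798
Station 2: ρ₂ = 3.354/10.6 = 0.31642, L₂ = ρ₂/(1-ρ₂) = 0.31642/(1-0.31642) = 0.4629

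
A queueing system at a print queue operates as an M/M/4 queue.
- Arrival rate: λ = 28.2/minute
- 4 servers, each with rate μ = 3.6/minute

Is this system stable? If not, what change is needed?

Stability requires ρ = λ/(cμ) < 1
ρ = 28.2/(4 × 3.6) = 28.2/14.40 = 1.9583
Since 1.9583 ≥ 1, the system is UNSTABLE.
Need c > λ/μ = 28.2/3.6 = 7.83.
Minimum servers needed: c = 8.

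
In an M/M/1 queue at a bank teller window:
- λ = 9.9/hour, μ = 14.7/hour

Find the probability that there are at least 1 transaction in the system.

ρ = λ/μ = 9.9/14.7 = 0.6735
P(N ≥ n) = ρⁿ
P(N ≥ 1) = 0.6735^1
P(N ≥ 1) = 0.6735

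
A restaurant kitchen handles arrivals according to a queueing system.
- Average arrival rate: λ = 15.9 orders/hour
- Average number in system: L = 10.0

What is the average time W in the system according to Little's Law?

Little's Law: L = λW, so W = L/λ
W = 10.0/15.9 = 0.6289 hours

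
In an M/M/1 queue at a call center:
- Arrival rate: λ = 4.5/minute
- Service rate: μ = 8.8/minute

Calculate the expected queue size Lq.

ρ = λ/μ = 4.5/8.8 = 0.5114
For M/M/1: Lq = λ²/(μ(μ-λ))
Lq = 20.25/(8.8 × 4.30)
Lq = 0.5351 calls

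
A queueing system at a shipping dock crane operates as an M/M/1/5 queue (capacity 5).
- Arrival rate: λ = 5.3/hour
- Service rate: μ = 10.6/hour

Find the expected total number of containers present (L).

ρ = λ/μ = 5.3/10.6 = 0.5000
P₀ = (1-ρ)/(1-ρ^(K+1)) = (1-0.5000)/(1-0.5000^6) = 0.5000/0.9844 = 0.5079
P_K = P₀×ρ^K = 0.5079 × 0.5000^5 = 0.5079 × 0.03125 = 0.01587
L = ρ[1 - (K+1)ρ^K + Kρ^(K+1)] / [(1-ρ)(1-ρ^(K+1))]
L = 0.5000 × (1 - 6×0.031250 + 5×0.015625) / ((1 - 0.5000) × (1 - 0.015625)) = 0.9048 containers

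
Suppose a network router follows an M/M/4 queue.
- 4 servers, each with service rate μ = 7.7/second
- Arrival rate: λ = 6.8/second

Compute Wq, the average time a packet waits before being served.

Traffic intensity: ρ = λ/(cμ) = 6.8/(4×7.7) = 0.2208
Since ρ = 0.2208 < 1, system is stable.
Offered load a = λ/μ = cρ = 6.8/7.7 = 0.8831
P₀ = [ Σₙ₌₀^3 aⁿ/n! + a^4/(4!(1-ρ)) ]⁻¹
Σ = a^0/0! + a^1/1! + a^2/2! + a^3/3! = 1.0000 + 0.88312 + 0.38995 + 0.11479 = 2.3879
a^4/(4!(1-ρ)) = 0.6082/(24 × 0.7792) = 0.03252
P₀ = 1/(2.3879 + 0.03252) = 0.4132
Lq = P₀·a^4·ρ / (4!(1-ρ)²) = 0.41316 × 0.60824 × 0.22078 / (24 × 0.60719) = 0.003807
Wq = Lq/λ = 0.003807/6.8 = 0.0005599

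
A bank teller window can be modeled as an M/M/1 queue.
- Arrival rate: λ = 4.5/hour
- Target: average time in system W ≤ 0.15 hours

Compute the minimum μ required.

For M/M/1: W = 1/(μ-λ)
Need W ≤ 0.15, so 1/(μ-λ) ≤ 0.15
μ - λ ≥ 1/0.15 = 6.6667
μ ≥ 4.5 + 6.6667 = 11.1667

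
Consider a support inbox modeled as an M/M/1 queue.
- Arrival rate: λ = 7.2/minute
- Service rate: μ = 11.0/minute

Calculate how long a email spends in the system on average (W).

First, compute utilization: ρ = λ/μ = 7.2/11.0 = 0.6545
For M/M/1: W = 1/(μ-λ)
W = 1/(11.0-7.2) = 1/3.80
W = 0.2632 minutes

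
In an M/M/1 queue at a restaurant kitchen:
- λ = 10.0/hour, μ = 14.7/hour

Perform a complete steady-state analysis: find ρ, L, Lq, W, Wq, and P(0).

Step 1: ρ = λ/μ = 10.0/14.7 = 0.6803
Step 2: L = λ/(μ-λ) = 10.0/4.70 = 2.1277
Step 3: Lq = λ²/(μ(μ-λ)) = 100.00/(14.7×4.70) = 1.4474
Step 4: W = 1/(μ-λ) = 1/4.70 = 0.21277
Step 5: Wq = λ/(μ(μ-λ)) = 10.0/(14.7×4.70) = 0.1447
Step 6: P(0) = 1-ρ = 0.3197
Verify: L = λW = 10.0×0.21277 = 2.1277 ✔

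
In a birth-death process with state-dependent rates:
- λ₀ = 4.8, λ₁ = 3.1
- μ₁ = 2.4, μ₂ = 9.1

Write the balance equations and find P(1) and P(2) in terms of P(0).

Balance equations:
State 0: λ₀P₀ = μ₁P₁ → P₁ = (λ₀/μ₁)P₀ = (4.8/2.4)P₀ = 2.0000P₀
State 1: P₂ = (λ₀λ₁)/(μ₁μ₂)P₀ = (4.8×3.1)/(2.4×9.1)P₀ = 0.6813P₀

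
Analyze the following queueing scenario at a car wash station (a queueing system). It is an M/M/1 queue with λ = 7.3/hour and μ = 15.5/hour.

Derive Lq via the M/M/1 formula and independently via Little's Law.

Method 1 (direct): Lq = λ²/(μ(μ-λ)) = 53.29/(15.5 × 8.20) = 0.4193

Method 2 (Little's Law):
W = 1/(μ-λ) = 1/8.20 = 0.1219512
Wq = W - 1/μ = 0.1219512 - 0.06451613 = 0.05744
Lq = λWq = 7.3 × 0.05744 = 0.4193 ✔ (matches Method 1)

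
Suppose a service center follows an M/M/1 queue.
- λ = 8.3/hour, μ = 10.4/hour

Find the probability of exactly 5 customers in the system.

ρ = λ/μ = 8.3/10.4 = 0.79808
P(n) = (1-ρ)ρⁿ
P(5) = (1-0.79808) × 0.79808^5
P(5) = 0.2019200 × 0.3237667
P(5) = 0.06537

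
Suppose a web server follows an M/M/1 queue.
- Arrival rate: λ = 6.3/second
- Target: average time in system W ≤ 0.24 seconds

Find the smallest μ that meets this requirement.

For M/M/1: W = 1/(μ-λ)
Need W ≤ 0.24, so 1/(μ-λ) ≤ 0.24
μ - λ ≥ 1/0.24 = 4.1667
μ ≥ 6.3 + 4.1667 = 10.4667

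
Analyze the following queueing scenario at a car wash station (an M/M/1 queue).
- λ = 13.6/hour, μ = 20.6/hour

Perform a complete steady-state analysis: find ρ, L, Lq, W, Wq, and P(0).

Step 1: ρ = λ/μ = 13.6/20.6 = 0.6602
Step 2: L = λ/(μ-λ) = 13.6/7.00 = 1.9429
Step 3: Lq = λ²/(μ(μ-λ)) = 184.96/(20.6×7.00) = 1.2827
Step 4: W = 1/(μ-λ) = 1/7.00 = 0.14286
Step 5: Wq = λ/(μ(μ-λ)) = 13.6/(20.6×7.00) = 0.09431
Step 6: P(0) = 1-ρ = 0.3398
Verify: L = λW = 13.6×0.14286 = 1.9429 ✔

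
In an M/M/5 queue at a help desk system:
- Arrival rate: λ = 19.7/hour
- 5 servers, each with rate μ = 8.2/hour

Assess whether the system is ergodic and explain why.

Stability requires ρ = λ/(cμ) < 1
ρ = 19.7/(5 × 8.2) = 19.7/41.00 = 0.4805
Since 0.4805 < 1, the system is STABLE.
The servers are busy 48.05% of the time.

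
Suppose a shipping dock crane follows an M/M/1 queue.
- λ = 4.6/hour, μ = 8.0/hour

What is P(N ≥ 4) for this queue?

ρ = λ/μ = 4.6/8.0 = 0.5750
P(N ≥ n) = ρⁿ
P(N ≥ 4) = 0.5750^4
P(N ≥ 4) = 0.1093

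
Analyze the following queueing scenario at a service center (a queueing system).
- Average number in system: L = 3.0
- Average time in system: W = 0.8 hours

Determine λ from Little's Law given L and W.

Little's Law: L = λW, so λ = L/W
λ = 3.0/0.8 = 3.7500 customers/hour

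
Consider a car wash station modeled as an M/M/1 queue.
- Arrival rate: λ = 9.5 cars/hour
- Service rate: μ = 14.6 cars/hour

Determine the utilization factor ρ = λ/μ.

Server utilization: ρ = λ/μ
ρ = 9.5/14.6 = 0.6507
The server is busy 65.07% of the time.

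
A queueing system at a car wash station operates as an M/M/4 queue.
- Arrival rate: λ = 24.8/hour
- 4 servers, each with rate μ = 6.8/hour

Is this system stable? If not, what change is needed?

Stability requires ρ = λ/(cμ) < 1
ρ = 24.8/(4 × 6.8) = 24.8/27.20 = 0.9118
Since 0.9118 < 1, the system is STABLE.
The servers are busy 91.18% of the time.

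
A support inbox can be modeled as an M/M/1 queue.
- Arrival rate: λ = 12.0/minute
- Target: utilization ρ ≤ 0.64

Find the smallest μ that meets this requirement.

ρ = λ/μ, so μ = λ/ρ
μ ≥ 12.0/0.64 = 18.7500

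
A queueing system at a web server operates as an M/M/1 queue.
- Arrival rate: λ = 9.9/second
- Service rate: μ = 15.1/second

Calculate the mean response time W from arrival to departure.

First, compute utilization: ρ = λ/μ = 9.9/15.1 = 0.6556
For M/M/1: W = 1/(μ-λ)
W = 1/(15.1-9.9) = 1/5.20
W = 0.1923 seconds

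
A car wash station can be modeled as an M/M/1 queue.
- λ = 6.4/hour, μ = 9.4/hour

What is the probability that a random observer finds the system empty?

ρ = λ/μ = 6.4/9.4 = 0.6809
P(0) = 1 - ρ = 1 - 0.6809 = 0.3191
The server is idle 31.91% of the time.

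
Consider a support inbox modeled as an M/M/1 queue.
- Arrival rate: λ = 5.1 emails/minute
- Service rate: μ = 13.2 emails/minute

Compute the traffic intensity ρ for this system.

Server utilization: ρ = λ/μ
ρ = 5.1/13.2 = 0.3864
The server is busy 38.64% of the time.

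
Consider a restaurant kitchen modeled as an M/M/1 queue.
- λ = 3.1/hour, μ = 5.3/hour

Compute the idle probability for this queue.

ρ = λ/μ = 3.1/5.3 = 0.5849
P(0) = 1 - ρ = 1 - 0.5849 = 0.4151
The server is idle 41.51% of the time.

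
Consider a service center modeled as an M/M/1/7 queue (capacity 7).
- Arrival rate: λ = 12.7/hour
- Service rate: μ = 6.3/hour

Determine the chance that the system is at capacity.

ρ = λ/μ = 12.7/6.3 = 2.01587
P₀ = (1-ρ)/(1-ρ^(K+1)) = (1-2.01587)/(1-2.01587^8) = -1.0159/-271.7094 = 0.003739
P_K = P₀×ρ^K = 0.003739 × 2.01587^7 = 0.003739 × 135.2813 = 0.5058
Blocking probability = 50.58%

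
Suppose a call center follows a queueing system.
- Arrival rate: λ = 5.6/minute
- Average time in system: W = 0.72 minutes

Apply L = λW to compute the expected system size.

Little's Law: L = λW
L = 5.6 × 0.72 = 4.0320 calls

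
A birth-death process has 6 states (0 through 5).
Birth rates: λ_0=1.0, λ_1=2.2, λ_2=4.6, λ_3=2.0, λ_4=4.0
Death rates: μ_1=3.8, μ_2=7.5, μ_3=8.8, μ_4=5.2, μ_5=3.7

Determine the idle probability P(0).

Ratios P(n)/P(0) = (λ₀···λₙ₋₁)/(μ₁···μₙ):
P(1)/P(0) = (1.0)/(3.8) = 0.2632
P(2)/P(0) = (1.0×2.2)/(3.8×7.5) = 0.07719
P(3)/P(0) = (1.0×2.2×4.6)/(3.8×7.5×8.8) = 0.04035
P(4)/P(0) = (1.0×2.2×4.6×2.0)/(3.8×7.5×8.8×5.2) = 0.01552
P(5)/P(0) = (1.0×2.2×4.6×2.0×4.0)/(3.8×7.5×8.8×5.2×3.7) = 0.01678

Normalization: ∑ P(n) = 1
P(0) × (1.0000 + 0.2632 + 0.07719 + 0.04035 + 0.01552 + 0.01678) = 1
P(0) × 1.4130 = 1
P(0) = 1/1.4130 = 0.7077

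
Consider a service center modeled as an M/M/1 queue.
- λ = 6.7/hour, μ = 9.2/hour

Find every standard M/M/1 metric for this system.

Step 1: ρ = λ/μ = 6.7/9.2 = 0.7283
Step 2: L = λ/(μ-λ) = 6.7/2.50 = 2.6800
Step 3: Lq = λ²/(μ(μ-λ)) = 44.89/(9.2×2.50) = 1.9517
Step 4: W = 1/(μ-λ) = 1/2.50 = 0.4000
Step 5: Wq = λ/(μ(μ-λ)) = 6.7/(9.2×2.50) = 0.2913
Step 6: P(0) = 1-ρ = 0.2717
Verify: L = λW = 6.7×0.4000 = 2.6800 ✔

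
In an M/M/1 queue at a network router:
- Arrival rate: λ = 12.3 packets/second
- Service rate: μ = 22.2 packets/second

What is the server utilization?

Server utilization: ρ = λ/μ
ρ = 12.3/22.2 = 0.5541
The server is busy 55.41% of the time.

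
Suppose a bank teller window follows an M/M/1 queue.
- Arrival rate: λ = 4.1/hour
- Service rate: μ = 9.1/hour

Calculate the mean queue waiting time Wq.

First, compute utilization: ρ = λ/μ = 4.1/9.1 = 0.4505
For M/M/1: Wq = λ/(μ(μ-λ))
Wq = 4.1/(9.1 × (9.1-4.1))
Wq = 4.1/(9.1 × 5.00)
Wq = 0.09011 hours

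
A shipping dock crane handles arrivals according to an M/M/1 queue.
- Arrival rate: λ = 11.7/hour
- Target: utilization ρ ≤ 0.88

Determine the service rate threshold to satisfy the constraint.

ρ = λ/μ, so μ = λ/ρ
μ ≥ 11.7/0.88 = 13.2955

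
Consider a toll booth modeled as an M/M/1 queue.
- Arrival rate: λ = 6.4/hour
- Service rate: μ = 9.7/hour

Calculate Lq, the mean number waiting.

ρ = λ/μ = 6.4/9.7 = 0.6598
For M/M/1: Lq = λ²/(μ(μ-λ))
Lq = 40.96/(9.7 × 3.30)
Lq = 1.2796 vehicles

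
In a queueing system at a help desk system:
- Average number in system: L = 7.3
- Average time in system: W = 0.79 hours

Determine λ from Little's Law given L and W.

Little's Law: L = λW, so λ = L/W
λ = 7.3/0.79 = 9.2405 tickets/hour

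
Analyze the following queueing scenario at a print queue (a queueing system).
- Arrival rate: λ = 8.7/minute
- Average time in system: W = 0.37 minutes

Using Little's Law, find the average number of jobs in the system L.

Little's Law: L = λW
L = 8.7 × 0.37 = 3.2190 jobs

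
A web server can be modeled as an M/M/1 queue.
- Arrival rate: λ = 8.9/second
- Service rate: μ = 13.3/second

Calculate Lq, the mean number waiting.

ρ = λ/μ = 8.9/13.3 = 0.6692
For M/M/1: Lq = λ²/(μ(μ-λ))
Lq = 79.21/(13.3 × 4.40)
Lq = 1.3536 requests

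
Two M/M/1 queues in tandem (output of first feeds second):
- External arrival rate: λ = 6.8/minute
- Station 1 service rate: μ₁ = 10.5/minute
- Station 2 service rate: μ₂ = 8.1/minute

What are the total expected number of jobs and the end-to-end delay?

By Jackson's theorem, each station behaves as independent M/M/1.
Station 1: ρ₁ = 6.8/10.5 = 0.6476, L₁ = ρ₁/(1-ρ₁) = λ/(μ₁-λ) = 6.8/3.70 = 1.8378
Station 2: ρ₂ = 6.8/8.1 = 0.8395, L₂ = ρ₂/(1-ρ₂) = λ/(μ₂-λ) = 6.8/1.30 = 5.2308
Total: L = L₁ + L₂ = 1.8378 + 5.2308 = 7.0686
W = L/λ = 7.0686/6.8 = 1.0395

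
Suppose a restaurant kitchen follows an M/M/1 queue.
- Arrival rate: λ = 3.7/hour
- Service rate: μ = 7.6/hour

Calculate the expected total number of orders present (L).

ρ = λ/μ = 3.7/7.6 = 0.4868
For M/M/1: L = λ/(μ-λ)
L = 3.7/(7.6-3.7) = 3.7/3.90
L = 0.9487 orders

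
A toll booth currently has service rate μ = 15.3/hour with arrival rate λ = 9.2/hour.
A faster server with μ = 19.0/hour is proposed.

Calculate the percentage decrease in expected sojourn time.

System 1: ρ₁ = 9.2/15.3 = 0.6013, W₁ = 1/(15.3-9.2) = 0.1639344
System 2: ρ₂ = 9.2/19.0 = 0.4842, W₂ = 1/(19.0-9.2) = 0.1020408
Improvement: (W₁-W₂)/W₁ = (0.1639344-0.1020408)/0.1639344 = 37.76%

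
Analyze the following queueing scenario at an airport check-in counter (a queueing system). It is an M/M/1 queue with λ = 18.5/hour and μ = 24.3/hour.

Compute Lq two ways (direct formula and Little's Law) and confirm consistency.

Method 1 (direct): Lq = λ²/(μ(μ-λ)) = 342.25/(24.3 × 5.80) = 2.4283

Method 2 (Little's Law):
W = 1/(μ-λ) = 1/5.80 = 0.17241
Wq = W - 1/μ = 0.17241 - 0.041152 = 0.13126
Lq = λWq = 18.5 × 0.13126 = 2.4283 ✔ (matches Method 1)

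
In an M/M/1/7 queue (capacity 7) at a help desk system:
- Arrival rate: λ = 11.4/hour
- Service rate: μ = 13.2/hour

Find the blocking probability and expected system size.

ρ = λ/μ = 11.4/13.2 = 0.86364
P₀ = (1-ρ)/(1-ρ^(K+1)) = (1-0.86364)/(1-0.86364^8) = 0.1364/0.6905 = 0.1975
P_K = P₀×ρ^K = 0.19748 × 0.86364^7 = 0.19748 × 0.35837 = 0.07077
Blocking probability P_7 = 0.07077 (7.08%)
L = ρ[1 - (K+1)ρ^K + Kρ^(K+1)] / [(1-ρ)(1-ρ^(K+1))]
L = 0.86364 × (1 - 8×0.358368 + 7×0.309501) / ((1 - 0.86364) × (1 - 0.309501)) = 2.7477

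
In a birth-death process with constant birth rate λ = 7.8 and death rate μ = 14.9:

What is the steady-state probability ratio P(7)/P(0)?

For constant rates: P(n)/P(0) = (λ/μ)^n
P(7)/P(0) = (7.8/14.9)^7 = 0.5235^7 = 0.01077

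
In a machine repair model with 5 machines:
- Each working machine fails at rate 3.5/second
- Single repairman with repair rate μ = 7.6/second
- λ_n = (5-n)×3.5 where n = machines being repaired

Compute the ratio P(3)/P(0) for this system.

P(3)/P(0) = ∏_{i=0}^{3-1} λ_i/μ_{i+1}
= (5-0)×3.5/7.6 × (5-1)×3.5/7.6 × (5-2)×3.5/7.6
= 5.8602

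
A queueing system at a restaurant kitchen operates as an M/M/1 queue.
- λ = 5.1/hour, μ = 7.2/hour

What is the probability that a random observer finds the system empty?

ρ = λ/μ = 5.1/7.2 = 0.7083
P(0) = 1 - ρ = 1 - 0.7083 = 0.2917
The server is idle 29.17% of the time.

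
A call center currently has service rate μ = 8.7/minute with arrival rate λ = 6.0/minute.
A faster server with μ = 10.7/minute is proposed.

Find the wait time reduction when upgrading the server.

System 1: ρ₁ = 6.0/8.7 = 0.6897, W₁ = 1/(8.7-6.0) = 0.3704
System 2: ρ₂ = 6.0/10.7 = 0.5607, W₂ = 1/(10.7-6.0) = 0.2128
Improvement: (W₁-W₂)/W₁ = (0.3704-0.2128)/0.3704 = 42.55%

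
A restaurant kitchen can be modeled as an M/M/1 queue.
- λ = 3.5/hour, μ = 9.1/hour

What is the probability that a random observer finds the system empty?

ρ = λ/μ = 3.5/9.1 = 0.3846
P(0) = 1 - ρ = 1 - 0.3846 = 0.6154
The server is idle 61.54% of the time.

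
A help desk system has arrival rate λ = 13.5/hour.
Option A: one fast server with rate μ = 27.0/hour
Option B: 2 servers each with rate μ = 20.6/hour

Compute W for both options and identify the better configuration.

Option A: single server μ = 27.0 (M/M/1)
  ρ_A = 13.5/27.0 = 0.5000
  W_A = 1/(μ-λ) = 1/(27.0-13.5) = 1/13.50 = 0.07407

Option B: 2 servers μ = 20.6 (M/M/2)
  ρ_B = λ/(cμ) = 13.5/(2×20.6) = 0.3277
  Offered load a = λ/μ = cρ = 13.5/20.6 = 0.6553
  P₀ = [ Σₙ₌₀^1 aⁿ/n! + a^2/(2!(1-ρ)) ]⁻¹
  Σ = a^0/0! + a^1/1! = 1.0000 + 0.6553 = 1.6553
  a^2/(2!(1-ρ)) = 0.4295/(2 × 0.6723) = 0.3194
  P₀ = 1/(1.6553 + 0.3194) = 0.5064
  Lq = P₀·a^2·ρ / (2!(1-ρ)²) = 0.50640 × 0.42947 × 0.32767 / (2 × 0.45203) = 0.07883
  Wq_B = Lq/λ = 0.07883/13.5 = 0.005839
  W_B = Wq_B + 1/μ = 0.005839 + 0.04854 = 0.05438

Since W_B = 0.05438 < W_A = 0.07407, Option B (multiple servers) has the shorter time in system.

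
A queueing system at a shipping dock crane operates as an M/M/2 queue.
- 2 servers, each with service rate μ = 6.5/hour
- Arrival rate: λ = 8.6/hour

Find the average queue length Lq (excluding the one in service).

Traffic intensity: ρ = λ/(cμ) = 8.6/(2×6.5) = 0.6615
Since ρ = 0.6615 < 1, system is stable.
Offered load a = λ/μ = cρ = 8.6/6.5 = 1.3231
P₀ = [ Σₙ₌₀^1 aⁿ/n! + a^2/(2!(1-ρ)) ]⁻¹
Σ = a^0/0! + a^1/1! = 1.0000 + 1.3231 = 2.3231
a^2/(2!(1-ρ)) = 1.7505/(2 × 0.33846) = 2.5860
P₀ = 1/(2.3231 + 2.5860) = 0.2037
Lq = P₀·a^2·ρ / (2!(1-ρ)²) = 0.203704 × 1.75053 × 0.661538 / (2 × 0.114556) = 1.0296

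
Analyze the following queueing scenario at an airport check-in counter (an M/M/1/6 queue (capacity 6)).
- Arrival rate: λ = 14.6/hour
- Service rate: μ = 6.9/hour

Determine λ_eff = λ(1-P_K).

ρ = λ/μ = 14.6/6.9 = 2.11594
P₀ = (1-ρ)/(1-ρ^(K+1)) = (1-2.11594)/(1-2.11594^7) = -1.11594/-188.8993 = 0.005908
P_K = P₀×ρ^K = 0.005908 × 2.11594^6 = 0.005908 × 89.7470 = 0.5302
λ_eff = λ(1-P_K) = 14.6 × (1 - 0.53019) = 14.6 × 0.46981 = 6.8592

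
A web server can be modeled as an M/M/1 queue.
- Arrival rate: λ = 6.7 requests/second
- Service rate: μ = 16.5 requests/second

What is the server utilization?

Server utilization: ρ = λ/μ
ρ = 6.7/16.5 = 0.4061
The server is busy 40.61% of the time.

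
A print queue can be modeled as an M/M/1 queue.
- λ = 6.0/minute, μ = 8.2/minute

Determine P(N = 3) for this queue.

ρ = λ/μ = 6.0/8.2 = 0.7317
P(n) = (1-ρ)ρⁿ
P(3) = (1-0.7317) × 0.7317^3
P(3) = 0.2683 × 0.3917
P(3) = 0.1051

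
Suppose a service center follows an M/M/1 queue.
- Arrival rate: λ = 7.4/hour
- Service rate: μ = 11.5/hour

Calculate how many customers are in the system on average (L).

ρ = λ/μ = 7.4/11.5 = 0.6435
For M/M/1: L = λ/(μ-λ)
L = 7.4/(11.5-7.4) = 7.4/4.10
L = 1.8049 customers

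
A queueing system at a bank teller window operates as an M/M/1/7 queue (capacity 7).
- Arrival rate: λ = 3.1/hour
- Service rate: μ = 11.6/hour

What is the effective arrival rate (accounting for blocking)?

ρ = λ/μ = 3.1/11.6 = 0.26724
P₀ = (1-ρ)/(1-ρ^(K+1)) = (1-0.26724)/(1-0.26724^8) = 0.7328/1.0000 = 0.7328
P_K = P₀×ρ^K = 0.7328 × 0.26724^7 = 0.7328 × 0.00009734 = 0.00007133
λ_eff = λ(1-P_K) = 3.1 × (1 - 0.00007133) = 3.1 × 0.99993 = 3.0998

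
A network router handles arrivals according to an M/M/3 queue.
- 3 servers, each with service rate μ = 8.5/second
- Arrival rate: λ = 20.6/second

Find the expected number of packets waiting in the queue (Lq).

Traffic intensity: ρ = λ/(cμ) = 20.6/(3×8.5) = 0.8078
Since ρ = 0.8078 < 1, system is stable.
Offered load a = λ/μ = cρ = 20.6/8.5 = 2.4235
P₀ = [ Σₙ₌₀^2 aⁿ/n! + a^3/(3!(1-ρ)) ]⁻¹
Σ = a^0/0! + a^1/1! + a^2/2! = 1.00000 + 2.42353 + 2.93675 = 6.3603
a^3/(3!(1-ρ)) = 14.2346/(6 × 0.192157) = 12.3463
P₀ = 1/(6.3603 + 12.3463) = 0.05346
Lq = P₀·a^3·ρ / (3!(1-ρ)²) = 0.053457 × 14.2346 × 0.80784 / (6 × 0.036924) = 2.7747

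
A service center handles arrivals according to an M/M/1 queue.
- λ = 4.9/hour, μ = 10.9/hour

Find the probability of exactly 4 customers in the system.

ρ = λ/μ = 4.9/10.9 = 0.44954
P(n) = (1-ρ)ρⁿ
P(4) = (1-0.44954) × 0.44954^4
P(4) = 0.5505 × 0.04084
P(4) = 0.02248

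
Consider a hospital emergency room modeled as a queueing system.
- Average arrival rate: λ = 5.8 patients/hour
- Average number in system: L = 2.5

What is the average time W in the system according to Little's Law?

Little's Law: L = λW, so W = L/λ
W = 2.5/5.8 = 0.4310 hours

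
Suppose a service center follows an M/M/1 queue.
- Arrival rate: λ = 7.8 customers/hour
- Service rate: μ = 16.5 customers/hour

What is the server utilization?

Server utilization: ρ = λ/μ
ρ = 7.8/16.5 = 0.4727
The server is busy 47.27% of the time.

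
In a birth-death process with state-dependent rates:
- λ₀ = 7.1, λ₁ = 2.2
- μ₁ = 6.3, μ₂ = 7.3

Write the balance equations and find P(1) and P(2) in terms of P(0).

Balance equations:
State 0: λ₀P₀ = μ₁P₁ → P₁ = (λ₀/μ₁)P₀ = (7.1/6.3)P₀ = 1.1270P₀
State 1: P₂ = (λ₀λ₁)/(μ₁μ₂)P₀ = (7.1×2.2)/(6.3×7.3)P₀ = 0.3396P₀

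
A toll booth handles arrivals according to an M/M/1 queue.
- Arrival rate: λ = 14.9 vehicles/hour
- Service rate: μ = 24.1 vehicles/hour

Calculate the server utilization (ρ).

Server utilization: ρ = λ/μ
ρ = 14.9/24.1 = 0.6183
The server is busy 61.83% of the time.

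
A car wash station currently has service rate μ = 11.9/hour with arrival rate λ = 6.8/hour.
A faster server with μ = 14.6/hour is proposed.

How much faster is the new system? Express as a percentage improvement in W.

System 1: ρ₁ = 6.8/11.9 = 0.5714, W₁ = 1/(11.9-6.8) = 0.196078
System 2: ρ₂ = 6.8/14.6 = 0.4658, W₂ = 1/(14.6-6.8) = 0.128205
Improvement: (W₁-W₂)/W₁ = (0.196078-0.128205)/0.196078 = 34.62%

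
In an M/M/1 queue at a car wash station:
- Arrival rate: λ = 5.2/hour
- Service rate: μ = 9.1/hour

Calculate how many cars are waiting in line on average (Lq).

ρ = λ/μ = 5.2/9.1 = 0.5714
For M/M/1: Lq = λ²/(μ(μ-λ))
Lq = 27.04/(9.1 × 3.90)
Lq = 0.7619 cars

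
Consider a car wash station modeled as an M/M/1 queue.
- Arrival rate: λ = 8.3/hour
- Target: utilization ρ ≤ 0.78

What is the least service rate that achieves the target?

ρ = λ/μ, so μ = λ/ρ
μ ≥ 8.3/0.78 = 10.6410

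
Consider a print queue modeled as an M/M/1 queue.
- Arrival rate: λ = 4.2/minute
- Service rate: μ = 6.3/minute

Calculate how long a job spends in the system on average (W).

First, compute utilization: ρ = λ/μ = 4.2/6.3 = 0.6667
For M/M/1: W = 1/(μ-λ)
W = 1/(6.3-4.2) = 1/2.10
W = 0.4762 minutes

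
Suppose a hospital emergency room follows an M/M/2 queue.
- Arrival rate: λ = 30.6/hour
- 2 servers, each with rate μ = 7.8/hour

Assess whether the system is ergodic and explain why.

Stability requires ρ = λ/(cμ) < 1
ρ = 30.6/(2 × 7.8) = 30.6/15.60 = 1.9615
Since 1.9615 ≥ 1, the system is UNSTABLE.
Need c > λ/μ = 30.6/7.8 = 3.92.
Minimum servers needed: c = 4.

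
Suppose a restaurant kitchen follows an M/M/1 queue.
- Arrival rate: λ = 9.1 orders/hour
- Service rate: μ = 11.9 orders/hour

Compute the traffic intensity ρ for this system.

Server utilization: ρ = λ/μ
ρ = 9.1/11.9 = 0.7647
The server is busy 76.47% of the time.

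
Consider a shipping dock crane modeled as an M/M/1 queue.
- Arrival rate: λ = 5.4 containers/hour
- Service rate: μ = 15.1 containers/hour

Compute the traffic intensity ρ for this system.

Server utilization: ρ = λ/μ
ρ = 5.4/15.1 = 0.3576
The server is busy 35.76% of the time.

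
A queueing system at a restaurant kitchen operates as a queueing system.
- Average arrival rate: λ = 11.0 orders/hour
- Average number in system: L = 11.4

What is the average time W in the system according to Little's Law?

Little's Law: L = λW, so W = L/λ
W = 11.4/11.0 = 1.0364 hours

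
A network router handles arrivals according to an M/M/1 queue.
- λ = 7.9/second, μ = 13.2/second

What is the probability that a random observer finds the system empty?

ρ = λ/μ = 7.9/13.2 = 0.5985
P(0) = 1 - ρ = 1 - 0.5985 = 0.4015
The server is idle 40.15% of the time.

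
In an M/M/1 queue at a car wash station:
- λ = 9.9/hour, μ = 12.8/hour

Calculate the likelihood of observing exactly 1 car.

ρ = λ/μ = 9.9/12.8 = 0.77344
P(n) = (1-ρ)ρⁿ
P(1) = (1-0.77344) × 0.77344^1
P(1) = 0.22656 × 0.77344
P(1) = 0.1752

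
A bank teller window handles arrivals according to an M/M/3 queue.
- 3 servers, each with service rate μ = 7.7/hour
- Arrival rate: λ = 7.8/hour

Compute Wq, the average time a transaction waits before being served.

Traffic intensity: ρ = λ/(cμ) = 7.8/(3×7.7) = 0.3377
Since ρ = 0.3377 < 1, system is stable.
Offered load a = λ/μ = cρ = 7.8/7.7 = 1.0130
P₀ = [ Σₙ₌₀^2 aⁿ/n! + a^3/(3!(1-ρ)) ]⁻¹
Σ = a^0/0! + a^1/1! + a^2/2! = 1.0000 + 1.0130 + 0.5131 = 2.5261
a^3/(3!(1-ρ)) = 1.0395/(6 × 0.6623) = 0.2616
P₀ = 1/(2.5261 + 0.2616) = 0.3587
Lq = P₀·a^3·ρ / (3!(1-ρ)²) = 0.3587 × 1.0395 × 0.3377 / (6 × 0.4387) = 0.04784
Wq = Lq/λ = 0.04784/7.8 = 0.006133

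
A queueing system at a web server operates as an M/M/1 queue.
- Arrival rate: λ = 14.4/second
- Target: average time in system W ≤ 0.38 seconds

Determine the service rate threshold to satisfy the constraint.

For M/M/1: W = 1/(μ-λ)
Need W ≤ 0.38, so 1/(μ-λ) ≤ 0.38
μ - λ ≥ 1/0.38 = 2.6316
μ ≥ 14.4 + 2.6316 = 17.0316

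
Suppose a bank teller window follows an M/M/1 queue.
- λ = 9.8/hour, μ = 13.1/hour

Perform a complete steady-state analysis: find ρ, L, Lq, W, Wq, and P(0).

Step 1: ρ = λ/μ = 9.8/13.1 = 0.7481
Step 2: L = λ/(μ-λ) = 9.8/3.30 = 2.9697
Step 3: Lq = λ²/(μ(μ-λ)) = 96.04/(13.1×3.30) = 2.2216
Step 4: W = 1/(μ-λ) = 1/3.30 = 0.30303
Step 5: Wq = λ/(μ(μ-λ)) = 9.8/(13.1×3.30) = 0.2267
Step 6: P(0) = 1-ρ = 0.2519
Verify: L = λW = 9.8×0.30303 = 2.9697 ✔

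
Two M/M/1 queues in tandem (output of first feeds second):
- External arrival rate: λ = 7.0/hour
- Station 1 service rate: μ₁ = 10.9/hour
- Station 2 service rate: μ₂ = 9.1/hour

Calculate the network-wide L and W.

By Jackson's theorem, each station behaves as independent M/M/1.
Station 1: ρ₁ = 7.0/10.9 = 0.6422, L₁ = ρ₁/(1-ρ₁) = λ/(μ₁-λ) = 7.0/3.90 = 1.7949
Station 2: ρ₂ = 7.0/9.1 = 0.7692, L₂ = ρ₂/(1-ρ₂) = λ/(μ₂-λ) = 7.0/2.10 = 3.3333
Total: L = L₁ + L₂ = 1.7949 + 3.3333 = 5.1282
W = L/λ = 5.1282/7.0 = 0.7326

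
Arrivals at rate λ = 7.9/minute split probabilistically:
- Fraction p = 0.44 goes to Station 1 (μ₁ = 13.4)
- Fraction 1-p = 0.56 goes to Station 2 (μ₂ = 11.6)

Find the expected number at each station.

Effective rates: λ₁ = 7.9×0.44 = 3.476, λ₂ = 7.9×0.56 = 4.424
Station 1: ρ₁ = 3.476/13.4 = 0.2594, L₁ = ρ₁/(1-ρ₁) = 0.2594/(1-0.2594) = 0.3503
Station 2: ρ₂ = 4.424/11.6 = 0.38138, L₂ = ρ₂/(1-ρ₂) = 0.38138/(1-0.38138) = 0.6165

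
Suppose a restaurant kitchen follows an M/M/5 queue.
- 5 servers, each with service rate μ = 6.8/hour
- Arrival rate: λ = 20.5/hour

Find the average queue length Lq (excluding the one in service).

Traffic intensity: ρ = λ/(cμ) = 20.5/(5×6.8) = 0.6029
Since ρ = 0.6029 < 1, system is stable.
Offered load a = λ/μ = cρ = 20.5/6.8 = 3.0147
P₀ = [ Σₙ₌₀^4 aⁿ/n! + a^5/(5!(1-ρ)) ]⁻¹
Σ = a^0/0! + a^1/1! + a^2/2! + a^3/3! + a^4/4! = 1.0000 + 3.0147 + 4.5442 + 4.5665 + 3.4417 = 16.5671
a^5/(5!(1-ρ)) = 249.0146/(120 × 0.39706) = 5.2262
P₀ = 1/(16.5671 + 5.2262) = 0.04589
Lq = P₀·a^5·ρ / (5!(1-ρ)²) = 0.0458856 × 249.0146 × 0.602941 / (120 × 0.157656) = 0.3642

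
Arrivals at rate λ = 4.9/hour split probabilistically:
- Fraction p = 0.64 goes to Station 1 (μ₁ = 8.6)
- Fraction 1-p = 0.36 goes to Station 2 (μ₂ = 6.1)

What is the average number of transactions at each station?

Effective rates: λ₁ = 4.9×0.64 = 3.136, λ₂ = 4.9×0.36 = 1.764
Station 1: ρ₁ = 3.136/8.6 = 0.36465, L₁ = ρ₁/(1-ρ₁) = 0.36465/(1-0.36465) = 0.5739
Station 2: ρ₂ = 1.764/6.1 = 0.28918, L₂ = ρ₂/(1-ρ₂) = 0.28918/(1-0.28918) = 0.4068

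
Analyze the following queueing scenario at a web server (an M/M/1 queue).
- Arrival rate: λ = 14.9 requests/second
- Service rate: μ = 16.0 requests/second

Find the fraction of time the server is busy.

Server utilization: ρ = λ/μ
ρ = 14.9/16.0 = 0.9313
The server is busy 93.12% of the time.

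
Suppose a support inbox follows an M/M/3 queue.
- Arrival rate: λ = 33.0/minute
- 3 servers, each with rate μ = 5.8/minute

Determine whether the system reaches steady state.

Stability requires ρ = λ/(cμ) < 1
ρ = 33.0/(3 × 5.8) = 33.0/17.40 = 1.8966
Since 1.8966 ≥ 1, the system is UNSTABLE.
Need c > λ/μ = 33.0/5.8 = 5.69.
Minimum servers needed: c = 6.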